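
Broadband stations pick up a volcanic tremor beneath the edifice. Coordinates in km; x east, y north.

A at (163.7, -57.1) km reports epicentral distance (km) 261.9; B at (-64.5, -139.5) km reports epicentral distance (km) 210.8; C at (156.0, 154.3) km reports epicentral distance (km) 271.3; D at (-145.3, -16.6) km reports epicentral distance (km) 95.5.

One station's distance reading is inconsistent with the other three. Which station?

Solve using three stations at a time. Using B, C, D (subtract circle equations pairwise → linear system) gives (x, y) ≈ (-101.2, 68.1).
Distances from that point to each station vs reported:
  A: calculated 293.0 vs reported 261.9 → residual 31.1 km
  B: calculated 210.8 vs reported 210.8 → residual 0.0 km
  C: calculated 271.3 vs reported 271.3 → residual 0.0 km
  D: calculated 95.5 vs reported 95.5 → residual 0.0 km
B, C, D are mutually consistent (residuals ≈ 0); A is off by 31.1 km.

A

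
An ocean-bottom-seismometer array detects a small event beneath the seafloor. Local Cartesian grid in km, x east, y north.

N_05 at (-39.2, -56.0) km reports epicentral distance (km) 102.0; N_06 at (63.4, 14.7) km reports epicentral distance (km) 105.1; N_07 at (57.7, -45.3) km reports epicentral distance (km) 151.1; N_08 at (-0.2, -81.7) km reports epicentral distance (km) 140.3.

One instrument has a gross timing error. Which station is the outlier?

N_06

Solve using three stations at a time. Using N_05, N_07, N_08 (subtract circle equations pairwise → linear system) gives (x, y) ≈ (-65.2, 42.7).
Distances from that point to each station vs reported:
  N_05: calculated 102.0 vs reported 102.0 → residual 0.0 km
  N_06: calculated 131.6 vs reported 105.1 → residual 26.5 km
  N_07: calculated 151.1 vs reported 151.1 → residual 0.0 km
  N_08: calculated 140.3 vs reported 140.3 → residual 0.0 km
N_05, N_07, N_08 are mutually consistent (residuals ≈ 0); N_06 is off by 26.5 km.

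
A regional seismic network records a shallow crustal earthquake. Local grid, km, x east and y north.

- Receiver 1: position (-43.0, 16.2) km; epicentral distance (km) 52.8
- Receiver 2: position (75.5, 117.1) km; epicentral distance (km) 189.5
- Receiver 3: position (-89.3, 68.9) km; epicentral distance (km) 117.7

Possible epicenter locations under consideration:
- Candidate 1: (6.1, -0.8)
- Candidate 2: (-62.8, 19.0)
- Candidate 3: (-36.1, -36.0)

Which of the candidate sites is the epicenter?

Candidate 3

For each candidate, compare |candidate − station| to the reported distance:
Candidate 1: residuals Receiver 1 0.8, Receiver 2 52.7, Receiver 3 0.4 → max 52.7 km
Candidate 2: residuals Receiver 1 32.8, Receiver 2 19.9, Receiver 3 61.2 → max 61.2 km
Candidate 3: residuals Receiver 1 0.1, Receiver 2 0.0, Receiver 3 0.1 → max 0.1 km
Only Candidate 3 has all residuals ≈ 0.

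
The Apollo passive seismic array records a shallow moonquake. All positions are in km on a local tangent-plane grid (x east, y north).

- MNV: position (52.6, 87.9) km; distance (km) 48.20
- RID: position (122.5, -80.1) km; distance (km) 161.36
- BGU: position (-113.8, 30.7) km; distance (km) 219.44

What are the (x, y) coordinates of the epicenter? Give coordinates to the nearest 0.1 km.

(100.1, 79.7)

Circle about each station: (x − 52.6)² + (y − 87.9)² = 48.20²; (x − 122.5)² + (y + 80.1)² = 161.36²; (x + 113.8)² + (y − 30.7)² = 219.44².
Subtracting the MNV equation from the RID and BGU equations removes the quadratic terms:
139.8 x − 336.0 y = -12784.72
-332.8 x − 114.4 y = -42430.91
Solving the 2×2 system: x ≈ 100.1, y ≈ 79.7 km.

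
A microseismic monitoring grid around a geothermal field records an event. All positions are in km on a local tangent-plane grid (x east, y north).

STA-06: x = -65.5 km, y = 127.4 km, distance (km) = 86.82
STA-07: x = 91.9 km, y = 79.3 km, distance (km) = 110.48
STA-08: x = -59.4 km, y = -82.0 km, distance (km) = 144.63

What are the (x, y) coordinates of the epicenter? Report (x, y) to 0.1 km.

Circle about each station: (x + 65.5)² + (y − 127.4)² = 86.82²; (x − 91.9)² + (y − 79.3)² = 110.48²; (x + 59.4)² + (y + 82.0)² = 144.63².
Subtracting the STA-06 equation from the STA-07 and STA-08 equations removes the quadratic terms:
314.8 x − 96.2 y = -10455.03
12.2 x − 418.8 y = -23648.77
Solving the 2×2 system: x ≈ -16.1, y ≈ 56.0 km.

(-16.1, 56.0)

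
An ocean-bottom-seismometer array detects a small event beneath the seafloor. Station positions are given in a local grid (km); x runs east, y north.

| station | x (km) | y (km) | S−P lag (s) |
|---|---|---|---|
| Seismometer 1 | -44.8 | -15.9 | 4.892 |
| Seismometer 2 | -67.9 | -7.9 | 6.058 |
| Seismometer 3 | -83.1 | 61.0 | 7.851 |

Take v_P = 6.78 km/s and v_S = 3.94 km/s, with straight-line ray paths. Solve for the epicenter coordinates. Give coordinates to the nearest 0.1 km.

(-19.9, 22.8)

Distance from S−P lag: d = Δt · v_P v_S / (v_P − v_S) = Δt · (6.78·3.94)/(6.78−3.94) ≈ 9.4061·Δt.
So d_Seismometer 1 = 46.01, d_Seismometer 2 = 56.98, d_Seismometer 3 = 73.85 km.
Circle about each station: (x + 44.8)² + (y + 15.9)² = 46.01²; (x + 67.9)² + (y + 7.9)² = 56.98²; (x + 83.1)² + (y − 61.0)² = 73.85².
Subtracting the Seismometer 1 equation from the Seismometer 2 and Seismometer 3 equations removes the quadratic terms:
-46.2 x + 16.0 y = 1283.17
-76.6 x + 153.8 y = 5029.86
Solving the 2×2 system: x ≈ -19.9, y ≈ 22.8 km.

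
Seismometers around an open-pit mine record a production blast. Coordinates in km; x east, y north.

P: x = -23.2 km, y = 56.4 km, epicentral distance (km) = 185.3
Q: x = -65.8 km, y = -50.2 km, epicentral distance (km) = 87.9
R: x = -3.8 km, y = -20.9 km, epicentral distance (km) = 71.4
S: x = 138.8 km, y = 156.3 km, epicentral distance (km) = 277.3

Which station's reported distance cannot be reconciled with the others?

P

Solve using three stations at a time. Using Q, R, S (subtract circle equations pairwise → linear system) gives (x, y) ≈ (12.4, -90.5).
Distances from that point to each station vs reported:
  P: calculated 151.2 vs reported 185.3 → residual 34.1 km
  Q: calculated 88.0 vs reported 87.9 → residual 0.1 km
  R: calculated 71.5 vs reported 71.4 → residual 0.1 km
  S: calculated 277.3 vs reported 277.3 → residual 0.0 km
Q, R, S are mutually consistent (residuals ≈ 0); P is off by 34.1 km.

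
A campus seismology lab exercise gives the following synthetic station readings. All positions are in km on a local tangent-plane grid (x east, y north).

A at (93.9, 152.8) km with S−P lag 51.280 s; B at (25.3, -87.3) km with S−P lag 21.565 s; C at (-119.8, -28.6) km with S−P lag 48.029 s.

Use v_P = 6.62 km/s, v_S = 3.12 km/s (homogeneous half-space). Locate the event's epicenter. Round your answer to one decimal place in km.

Distance from S−P lag: d = Δt · v_P v_S / (v_P − v_S) = Δt · (6.62·3.12)/(6.62−3.12) ≈ 5.9013·Δt.
So d_A = 302.62, d_B = 127.26, d_C = 283.43 km.
Circle about each station: (x − 93.9)² + (y − 152.8)² = 302.62²; (x − 25.3)² + (y + 87.3)² = 127.26²; (x + 119.8)² + (y + 28.6)² = 283.43².
Subtracting the A equation from the B and C equations removes the quadratic terms:
-137.2 x − 480.2 y = 51480.09
-427.4 x − 362.8 y = -5748.75
Solving the 2×2 system: x ≈ 137.9, y ≈ -146.6 km.

137.9 km east, -146.6 km north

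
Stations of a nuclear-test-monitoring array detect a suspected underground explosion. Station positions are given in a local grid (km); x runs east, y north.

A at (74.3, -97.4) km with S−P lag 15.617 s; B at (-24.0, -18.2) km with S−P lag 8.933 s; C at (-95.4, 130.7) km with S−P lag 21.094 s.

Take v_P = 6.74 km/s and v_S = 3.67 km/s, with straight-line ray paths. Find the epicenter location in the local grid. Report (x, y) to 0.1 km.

Distance from S−P lag: d = Δt · v_P v_S / (v_P − v_S) = Δt · (6.74·3.67)/(6.74−3.67) ≈ 8.0573·Δt.
So d_A = 125.83, d_B = 71.98, d_C = 169.96 km.
Circle about each station: (x − 74.3)² + (y + 97.4)² = 125.83²; (x + 24.0)² + (y + 18.2)² = 71.98²; (x + 95.4)² + (y − 130.7)² = 169.96².
Subtracting pairs of circle equations eliminates x²+y² and gives linear equations (the radical axes):
-196.6 x + 158.4 y = -3447.94
-339.4 x + 456.2 y = -1876.81
Solving the 2×2 system: x ≈ 35.5, y ≈ 22.3 km.
Check against A (with the unrounded x, y): √((x − 74.3)²+(y + 97.4)²) = 125.83 ≈ 125.83 km. ✓

35.5 km east, 22.3 km north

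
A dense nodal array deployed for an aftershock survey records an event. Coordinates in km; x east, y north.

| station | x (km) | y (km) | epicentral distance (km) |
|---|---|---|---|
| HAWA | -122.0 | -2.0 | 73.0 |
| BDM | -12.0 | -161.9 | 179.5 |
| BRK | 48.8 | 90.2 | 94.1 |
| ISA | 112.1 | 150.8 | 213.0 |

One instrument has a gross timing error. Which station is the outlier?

BRK

Solve using three stations at a time. Using HAWA, BDM, ISA (subtract circle equations pairwise → linear system) gives (x, y) ≈ (-50.6, 13.4).
Distances from that point to each station vs reported:
  HAWA: calculated 73.0 vs reported 73.0 → residual 0.0 km
  BDM: calculated 179.5 vs reported 179.5 → residual 0.0 km
  BRK: calculated 125.7 vs reported 94.1 → residual 31.6 km
  ISA: calculated 213.0 vs reported 213.0 → residual 0.0 km
HAWA, BDM, ISA are mutually consistent (residuals ≈ 0); BRK is off by 31.6 km.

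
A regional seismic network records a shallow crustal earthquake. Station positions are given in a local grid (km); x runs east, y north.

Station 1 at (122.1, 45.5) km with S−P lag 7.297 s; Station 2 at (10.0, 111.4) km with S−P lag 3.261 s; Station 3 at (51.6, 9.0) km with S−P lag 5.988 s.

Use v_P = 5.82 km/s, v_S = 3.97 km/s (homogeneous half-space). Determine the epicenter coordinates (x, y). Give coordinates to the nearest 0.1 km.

Distance from S−P lag: d = Δt · v_P v_S / (v_P − v_S) = Δt · (5.82·3.97)/(5.82−3.97) ≈ 12.4894·Δt.
So d_Station 1 = 91.14, d_Station 2 = 40.73, d_Station 3 = 74.79 km.
Circle about each station: (x − 122.1)² + (y − 45.5)² = 91.14²; (x − 10.0)² + (y − 111.4)² = 40.73²; (x − 51.6)² + (y − 9.0)² = 74.79².
Subtracting the Station 1 equation from the Station 2 and Station 3 equations removes the quadratic terms:
-224.2 x + 131.8 y = 2178.87
-141.0 x − 73.0 y = -11522.14
Solving the 2×2 system: x ≈ 38.9, y ≈ 82.7 km.

38.9 km east, 82.7 km north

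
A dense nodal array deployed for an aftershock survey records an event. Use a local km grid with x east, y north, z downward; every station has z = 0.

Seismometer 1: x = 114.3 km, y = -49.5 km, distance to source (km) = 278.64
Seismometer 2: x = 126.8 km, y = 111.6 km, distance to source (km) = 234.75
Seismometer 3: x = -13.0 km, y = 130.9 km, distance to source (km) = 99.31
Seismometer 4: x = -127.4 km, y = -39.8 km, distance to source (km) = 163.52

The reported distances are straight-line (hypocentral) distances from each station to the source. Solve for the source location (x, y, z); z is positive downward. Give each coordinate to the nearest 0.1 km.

Each station gives a sphere (x−x_i)² + (y−y_i)² + z² = d_i² (stations at z=0).
Subtracting the Seismometer 1 sphere from Seismometer 2 and Seismometer 3: z² cancels, leaving linear equations in x and y:
25.0 x + 322.2 y = 35550.75
-254.6 x + 360.8 y = 69566.84
Solving: x ≈ -105.299, y ≈ 118.508 km (keep extra digits for the depth step; rounded: -105.3, 118.5).
Then from the Seismometer 1 sphere: z² = 278.64² − (x − 114.3)² − (y + 49.5)² with x = -105.299, y = 118.508, so z ≈ 34.494 ≈ 34.5 km.

x ≈ -105.3 km, y ≈ 118.5 km, depth ≈ 34.5 km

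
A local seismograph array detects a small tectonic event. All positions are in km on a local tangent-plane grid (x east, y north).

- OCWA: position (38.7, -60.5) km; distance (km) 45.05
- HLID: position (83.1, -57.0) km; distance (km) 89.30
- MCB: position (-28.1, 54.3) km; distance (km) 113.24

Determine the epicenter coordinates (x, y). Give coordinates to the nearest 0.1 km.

(-6.2, -56.8)

Circle about each station: (x − 38.7)² + (y + 60.5)² = 45.05²; (x − 83.1)² + (y + 57.0)² = 89.30²; (x + 28.1)² + (y − 54.3)² = 113.24².
Subtracting pairs of circle equations eliminates x²+y² and gives linear equations (the radical axes):
88.8 x + 7.0 y = -948.32
-133.6 x + 229.6 y = -12213.64
Solving the 2×2 system: x ≈ -6.2, y ≈ -56.8 km.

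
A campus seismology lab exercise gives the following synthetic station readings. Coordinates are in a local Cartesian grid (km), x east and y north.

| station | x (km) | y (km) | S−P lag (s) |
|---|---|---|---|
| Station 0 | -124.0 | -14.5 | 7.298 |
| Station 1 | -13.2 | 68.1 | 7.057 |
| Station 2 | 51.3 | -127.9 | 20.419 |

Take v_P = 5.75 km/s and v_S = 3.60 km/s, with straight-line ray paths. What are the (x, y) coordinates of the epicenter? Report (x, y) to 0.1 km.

-68.2 km east, 28.2 km north

Distance from S−P lag: d = Δt · v_P v_S / (v_P − v_S) = Δt · (5.75·3.60)/(5.75−3.60) ≈ 9.6279·Δt.
So d_Station 0 = 70.26, d_Station 1 = 67.94, d_Station 2 = 196.59 km.
Circle about each station: (x + 124.0)² + (y + 14.5)² = 70.26²; (x + 13.2)² + (y − 68.1)² = 67.94²; (x − 51.3)² + (y + 127.9)² = 196.59².
Subtracting the Station 0 equation from the Station 1 and Station 2 equations removes the quadratic terms:
221.6 x + 165.2 y = -10453.78
350.6 x − 226.8 y = -30307.31
Solving the 2×2 system: x ≈ -68.2, y ≈ 28.2 km.
Check against Station 0 (with the unrounded x, y): √((x + 124.0)²+(y + 14.5)²) = 70.27 ≈ 70.26 km. ✓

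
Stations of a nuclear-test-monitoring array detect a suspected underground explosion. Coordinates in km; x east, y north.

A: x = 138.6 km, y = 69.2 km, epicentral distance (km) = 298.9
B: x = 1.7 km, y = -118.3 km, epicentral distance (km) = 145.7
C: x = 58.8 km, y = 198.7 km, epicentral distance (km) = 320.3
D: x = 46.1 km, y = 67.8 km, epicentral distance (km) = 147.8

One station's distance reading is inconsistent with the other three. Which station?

D

Solve using three stations at a time. Using A, B, C (subtract circle equations pairwise → linear system) gives (x, y) ≈ (-131.4, -59.0).
Distances from that point to each station vs reported:
  A: calculated 298.9 vs reported 298.9 → residual 0.0 km
  B: calculated 145.7 vs reported 145.7 → residual 0.0 km
  C: calculated 320.3 vs reported 320.3 → residual 0.0 km
  D: calculated 218.2 vs reported 147.8 → residual 70.4 km
A, B, C are mutually consistent (residuals ≈ 0); D is off by 70.4 km.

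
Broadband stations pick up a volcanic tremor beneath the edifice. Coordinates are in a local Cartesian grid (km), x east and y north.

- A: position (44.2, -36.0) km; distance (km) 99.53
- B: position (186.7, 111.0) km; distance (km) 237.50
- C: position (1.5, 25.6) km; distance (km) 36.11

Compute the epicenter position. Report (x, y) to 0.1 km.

x ≈ -34.6 km, y ≈ 24.8 km

Circle about each station: (x − 44.2)² + (y + 36.0)² = 99.53²; (x − 186.7)² + (y − 111.0)² = 237.50²; (x − 1.5)² + (y − 25.6)² = 36.11².
Subtracting the A equation from the B and C equations removes the quadratic terms:
285.0 x + 294.0 y = -2571.78
-85.4 x + 123.2 y = 6010.26
Solving the 2×2 system: x ≈ -34.6, y ≈ 24.8 km.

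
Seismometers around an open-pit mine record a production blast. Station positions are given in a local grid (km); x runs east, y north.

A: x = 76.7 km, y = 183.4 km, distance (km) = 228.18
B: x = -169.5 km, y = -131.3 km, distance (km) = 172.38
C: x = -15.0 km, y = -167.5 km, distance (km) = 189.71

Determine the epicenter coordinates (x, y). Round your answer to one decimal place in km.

x ≈ -74.6 km, y ≈ 12.6 km

Circle about each station: (x − 76.7)² + (y − 183.4)² = 228.18²; (x + 169.5)² + (y + 131.3)² = 172.38²; (x + 15.0)² + (y + 167.5)² = 189.71².
Subtracting pairs of circle equations eliminates x²+y² and gives linear equations (the radical axes):
-492.4 x − 629.4 y = 28802.74
-183.4 x − 701.8 y = 4839.03
Solving the 2×2 system: x ≈ -74.6, y ≈ 12.6 km.
Check against A (with the unrounded x, y): √((x − 76.7)²+(y − 183.4)²) = 228.18 ≈ 228.18 km. ✓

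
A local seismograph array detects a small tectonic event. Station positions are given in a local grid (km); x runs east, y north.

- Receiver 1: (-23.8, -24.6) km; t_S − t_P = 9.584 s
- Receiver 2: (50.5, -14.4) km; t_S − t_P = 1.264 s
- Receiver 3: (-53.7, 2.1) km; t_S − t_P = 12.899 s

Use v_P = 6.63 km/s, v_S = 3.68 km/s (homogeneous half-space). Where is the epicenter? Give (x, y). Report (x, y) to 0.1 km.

Distance from S−P lag: d = Δt · v_P v_S / (v_P − v_S) = Δt · (6.63·3.68)/(6.63−3.68) ≈ 8.2706·Δt.
So d_Receiver 1 = 79.27, d_Receiver 2 = 10.45, d_Receiver 3 = 106.68 km.
Circle about each station: (x + 23.8)² + (y + 24.6)² = 79.27²; (x − 50.5)² + (y + 14.4)² = 10.45²; (x + 53.7)² + (y − 2.1)² = 106.68².
Subtracting the Receiver 1 equation from the Receiver 2 and Receiver 3 equations removes the quadratic terms:
148.6 x + 20.4 y = 7760.54
-59.8 x + 53.4 y = -3380.39
Solving the 2×2 system: x ≈ 52.8, y ≈ -4.2 km.
Check against Receiver 1 (with the unrounded x, y): √((x + 23.8)²+(y + 24.6)²) = 79.27 ≈ 79.27 km. ✓

(52.8, -4.2)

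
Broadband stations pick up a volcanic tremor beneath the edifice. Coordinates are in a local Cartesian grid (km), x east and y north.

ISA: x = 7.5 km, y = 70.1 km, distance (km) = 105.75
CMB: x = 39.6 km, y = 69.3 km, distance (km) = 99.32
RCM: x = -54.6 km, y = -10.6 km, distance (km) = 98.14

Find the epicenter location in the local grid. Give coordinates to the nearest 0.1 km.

Circle about each station: (x − 7.5)² + (y − 70.1)² = 105.75²; (x − 39.6)² + (y − 69.3)² = 99.32²; (x + 54.6)² + (y + 10.6)² = 98.14².
Subtracting the ISA equation from the CMB and RCM equations removes the quadratic terms:
64.2 x − 1.6 y = 2718.99
-124.2 x − 161.4 y = -325.14
Solving the 2×2 system: x ≈ 41.6, y ≈ -30.0 km.

(41.6, -30.0)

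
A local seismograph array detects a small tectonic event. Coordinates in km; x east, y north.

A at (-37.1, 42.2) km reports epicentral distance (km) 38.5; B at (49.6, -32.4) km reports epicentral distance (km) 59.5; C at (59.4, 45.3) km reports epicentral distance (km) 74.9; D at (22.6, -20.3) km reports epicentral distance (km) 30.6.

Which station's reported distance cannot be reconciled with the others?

A

Solve using three stations at a time. Using B, C, D (subtract circle equations pairwise → linear system) gives (x, y) ≈ (-0.3, 0.0).
Distances from that point to each station vs reported:
  A: calculated 56.0 vs reported 38.5 → residual 17.5 km
  B: calculated 59.5 vs reported 59.5 → residual 0.0 km
  C: calculated 74.9 vs reported 74.9 → residual 0.0 km
  D: calculated 30.6 vs reported 30.6 → residual 0.0 km
B, C, D are mutually consistent (residuals ≈ 0); A is off by 17.5 km.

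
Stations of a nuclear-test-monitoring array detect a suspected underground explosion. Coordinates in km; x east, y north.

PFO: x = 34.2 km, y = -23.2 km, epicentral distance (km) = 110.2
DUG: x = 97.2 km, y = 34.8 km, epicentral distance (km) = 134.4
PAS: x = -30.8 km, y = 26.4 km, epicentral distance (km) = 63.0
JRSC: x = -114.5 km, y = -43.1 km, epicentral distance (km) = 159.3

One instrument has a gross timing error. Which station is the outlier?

PFO

Solve using three stations at a time. Using DUG, PAS, JRSC (subtract circle equations pairwise → linear system) gives (x, y) ≈ (-25.7, 89.1).
Distances from that point to each station vs reported:
  PFO: calculated 127.3 vs reported 110.2 → residual 17.1 km
  DUG: calculated 134.4 vs reported 134.4 → residual 0.0 km
  PAS: calculated 62.9 vs reported 63.0 → residual 0.1 km
  JRSC: calculated 159.3 vs reported 159.3 → residual 0.0 km
DUG, PAS, JRSC are mutually consistent (residuals ≈ 0); PFO is off by 17.1 km.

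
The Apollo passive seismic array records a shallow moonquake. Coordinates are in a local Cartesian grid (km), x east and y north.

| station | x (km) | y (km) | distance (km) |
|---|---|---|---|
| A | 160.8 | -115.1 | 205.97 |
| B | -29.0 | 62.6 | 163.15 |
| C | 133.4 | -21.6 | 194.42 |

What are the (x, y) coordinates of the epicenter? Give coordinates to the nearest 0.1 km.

(-44.6, -99.8)

Circle about each station: (x − 160.8)² + (y + 115.1)² = 205.97²; (x + 29.0)² + (y − 62.6)² = 163.15²; (x − 133.4)² + (y + 21.6)² = 194.42².
Subtracting the A equation from the B and C equations removes the quadratic terms:
-379.6 x + 355.4 y = -18539.17
-54.8 x + 187.0 y = -16218.03
Solving the 2×2 system: x ≈ -44.6, y ≈ -99.8 km.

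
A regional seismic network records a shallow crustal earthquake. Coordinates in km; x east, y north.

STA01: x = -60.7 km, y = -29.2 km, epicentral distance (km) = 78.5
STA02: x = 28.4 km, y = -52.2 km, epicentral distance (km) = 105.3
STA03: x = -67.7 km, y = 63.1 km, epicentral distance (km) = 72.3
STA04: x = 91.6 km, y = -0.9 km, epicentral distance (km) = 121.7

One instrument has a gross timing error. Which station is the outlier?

Solve using three stations at a time. Using STA01, STA02, STA04 (subtract circle equations pairwise → linear system) gives (x, y) ≈ (-23.1, 39.5).
Distances from that point to each station vs reported:
  STA01: calculated 78.3 vs reported 78.5 → residual 0.2 km
  STA02: calculated 105.2 vs reported 105.3 → residual 0.1 km
  STA03: calculated 50.5 vs reported 72.3 → residual 21.8 km
  STA04: calculated 121.6 vs reported 121.7 → residual 0.1 km
STA01, STA02, STA04 are mutually consistent (residuals ≈ 0); STA03 is off by 21.8 km.

STA03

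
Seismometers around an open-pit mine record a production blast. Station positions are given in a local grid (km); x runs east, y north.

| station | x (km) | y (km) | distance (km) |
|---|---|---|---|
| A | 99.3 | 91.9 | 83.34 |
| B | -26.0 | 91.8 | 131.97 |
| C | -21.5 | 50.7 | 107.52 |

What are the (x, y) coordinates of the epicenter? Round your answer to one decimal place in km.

Circle about each station: (x − 99.3)² + (y − 91.9)² = 83.34²; (x + 26.0)² + (y − 91.8)² = 131.97²; (x + 21.5)² + (y − 50.7)² = 107.52².
Subtracting the A equation from the B and C equations removes the quadratic terms:
-250.6 x − 0.2 y = -19673.39
-241.6 x − 82.4 y = -19888.35
Solving the 2×2 system: x ≈ 78.5, y ≈ 11.2 km.

(78.5, 11.2)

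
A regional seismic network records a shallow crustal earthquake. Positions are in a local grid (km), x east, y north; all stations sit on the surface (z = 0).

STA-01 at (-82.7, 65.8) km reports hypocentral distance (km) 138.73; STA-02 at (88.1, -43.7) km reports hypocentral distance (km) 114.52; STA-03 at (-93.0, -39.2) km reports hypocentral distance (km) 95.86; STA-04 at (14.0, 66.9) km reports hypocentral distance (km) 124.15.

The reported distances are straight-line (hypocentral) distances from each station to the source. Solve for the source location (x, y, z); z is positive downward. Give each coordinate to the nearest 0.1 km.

Each station gives a sphere (x−x_i)² + (y−y_i)² + z² = d_i² (stations at z=0).
Subtracting the STA-01 sphere from STA-02 and STA-03: z² cancels, leaving linear equations in x and y:
341.6 x − 219.0 y = 4633.55
-20.6 x − 210.0 y = 9073.58
Solving: x ≈ -13.300, y ≈ -41.903 km (keep extra digits for the depth step; rounded: -13.3, -41.9).
Then from the STA-01 sphere: z² = 138.73² − (x + 82.7)² − (y − 65.8)² with x = -13.300, y = -41.903, so z ≈ 53.195 ≈ 53.2 km.
Check against STA-04 (with the unrounded solution): distance 124.15 ≈ 124.15 km. ✓

x ≈ -13.3 km, y ≈ -41.9 km, depth ≈ 53.2 km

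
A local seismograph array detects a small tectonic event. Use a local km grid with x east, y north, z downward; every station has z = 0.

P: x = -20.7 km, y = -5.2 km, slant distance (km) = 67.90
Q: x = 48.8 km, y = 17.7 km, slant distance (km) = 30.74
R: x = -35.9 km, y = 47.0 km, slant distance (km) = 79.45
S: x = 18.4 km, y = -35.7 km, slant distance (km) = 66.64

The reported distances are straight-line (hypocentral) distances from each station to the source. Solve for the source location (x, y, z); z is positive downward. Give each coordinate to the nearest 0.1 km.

x ≈ 34.9 km, y ≈ 23.0 km, depth ≈ 26.9 km

Each station gives a sphere (x−x_i)² + (y−y_i)² + z² = d_i² (stations at z=0).
Subtracting the P sphere from Q and R: z² cancels, leaving linear equations in x and y:
139.0 x + 45.8 y = 5904.66
-30.4 x + 104.4 y = 1340.39
Solving: x ≈ 34.901, y ≈ 23.002 km (keep extra digits for the depth step; rounded: 34.9, 23.0).
Then from the P sphere: z² = 67.90² − (x + 20.7)² − (y + 5.2)² with x = 34.901, y = 23.002, so z ≈ 26.900 ≈ 26.9 km.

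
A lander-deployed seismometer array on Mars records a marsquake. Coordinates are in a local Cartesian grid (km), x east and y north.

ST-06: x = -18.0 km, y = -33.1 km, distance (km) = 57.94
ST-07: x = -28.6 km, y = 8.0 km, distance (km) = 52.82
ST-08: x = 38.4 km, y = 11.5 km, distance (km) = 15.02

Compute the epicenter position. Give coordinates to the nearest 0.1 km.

Circle about each station: (x + 18.0)² + (y + 33.1)² = 57.94²; (x + 28.6)² + (y − 8.0)² = 52.82²; (x − 38.4)² + (y − 11.5)² = 15.02².
Subtracting pairs of circle equations eliminates x²+y² and gives linear equations (the radical axes):
-21.2 x + 82.2 y = 29.44
112.8 x + 89.2 y = 3318.64
Solving the 2×2 system: x ≈ 24.2, y ≈ 6.6 km.
Check against ST-06 (with the unrounded x, y): √((x + 18.0)²+(y + 33.1)²) = 57.94 ≈ 57.94 km. ✓

x ≈ 24.2 km, y ≈ 6.6 km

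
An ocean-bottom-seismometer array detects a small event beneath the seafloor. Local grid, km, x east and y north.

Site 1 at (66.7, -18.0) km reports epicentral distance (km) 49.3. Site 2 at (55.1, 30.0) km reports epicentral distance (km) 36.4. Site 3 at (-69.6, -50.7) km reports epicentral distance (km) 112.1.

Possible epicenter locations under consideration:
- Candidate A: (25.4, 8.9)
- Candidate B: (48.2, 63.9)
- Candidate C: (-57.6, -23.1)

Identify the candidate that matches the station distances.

Candidate A

For each candidate, compare |candidate − station| to the reported distance:
Candidate A: residuals Site 1 0.0, Site 2 0.0, Site 3 0.0 → max 0.0 km
Candidate B: residuals Site 1 34.7, Site 2 1.8, Site 3 52.2 → max 52.2 km
Candidate C: residuals Site 1 75.1, Site 2 88.2, Site 3 82.0 → max 88.2 km
Only Candidate A has all residuals ≈ 0.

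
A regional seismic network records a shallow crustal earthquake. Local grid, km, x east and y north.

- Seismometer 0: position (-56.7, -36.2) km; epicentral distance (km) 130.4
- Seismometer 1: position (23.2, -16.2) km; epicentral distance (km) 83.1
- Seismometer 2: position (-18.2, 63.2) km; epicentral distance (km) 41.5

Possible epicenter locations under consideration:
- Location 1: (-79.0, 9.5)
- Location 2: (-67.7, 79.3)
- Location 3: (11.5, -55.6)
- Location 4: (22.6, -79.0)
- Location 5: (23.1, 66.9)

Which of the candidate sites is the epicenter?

Location 5

For each candidate, compare |candidate − station| to the reported distance:
Location 1: residuals Seismometer 0 79.5, Seismometer 1 22.3, Seismometer 2 39.6 → max 79.5 km
Location 2: residuals Seismometer 0 14.4, Seismometer 1 48.7, Seismometer 2 10.6 → max 48.7 km
Location 3: residuals Seismometer 0 59.5, Seismometer 1 42.0, Seismometer 2 81.0 → max 81.0 km
Location 4: residuals Seismometer 0 40.3, Seismometer 1 20.3, Seismometer 2 106.4 → max 106.4 km
Location 5: residuals Seismometer 0 0.0, Seismometer 1 0.0, Seismometer 2 0.0 → max 0.0 km
Only Location 5 has all residuals ≈ 0.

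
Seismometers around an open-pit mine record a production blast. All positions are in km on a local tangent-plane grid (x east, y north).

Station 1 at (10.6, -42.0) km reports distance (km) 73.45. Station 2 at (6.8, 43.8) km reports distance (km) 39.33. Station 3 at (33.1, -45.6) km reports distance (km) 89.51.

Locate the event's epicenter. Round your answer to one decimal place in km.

Circle about each station: (x − 10.6)² + (y + 42.0)² = 73.45²; (x − 6.8)² + (y − 43.8)² = 39.33²; (x − 33.1)² + (y + 45.6)² = 89.51².
Subtracting pairs of circle equations eliminates x²+y² and gives linear equations (the radical axes):
-7.6 x + 171.6 y = 3936.37
45.0 x − 7.2 y = -1318.53
Solving the 2×2 system: x ≈ -25.8, y ≈ 21.8 km.

x ≈ -25.8 km, y ≈ 21.8 km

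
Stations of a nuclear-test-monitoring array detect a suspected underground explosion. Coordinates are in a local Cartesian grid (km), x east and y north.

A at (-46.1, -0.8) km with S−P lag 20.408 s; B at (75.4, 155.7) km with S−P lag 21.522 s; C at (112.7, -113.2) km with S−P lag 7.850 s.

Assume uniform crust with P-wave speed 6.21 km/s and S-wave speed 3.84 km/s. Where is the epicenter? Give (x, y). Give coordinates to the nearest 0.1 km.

x ≈ 154.2 km, y ≈ -46.0 km

Distance from S−P lag: d = Δt · v_P v_S / (v_P − v_S) = Δt · (6.21·3.84)/(6.21−3.84) ≈ 10.0618·Δt.
So d_A = 205.34, d_B = 216.55, d_C = 78.98 km.
Circle about each station: (x + 46.1)² + (y + 0.8)² = 205.34²; (x − 75.4)² + (y − 155.7)² = 216.55²; (x − 112.7)² + (y + 113.2)² = 78.98².
Subtracting the A equation from the B and C equations removes the quadratic terms:
243.0 x + 313.0 y = 23072.41
317.6 x − 224.8 y = 59316.36
Solving the 2×2 system: x ≈ 154.2, y ≈ -46.0 km.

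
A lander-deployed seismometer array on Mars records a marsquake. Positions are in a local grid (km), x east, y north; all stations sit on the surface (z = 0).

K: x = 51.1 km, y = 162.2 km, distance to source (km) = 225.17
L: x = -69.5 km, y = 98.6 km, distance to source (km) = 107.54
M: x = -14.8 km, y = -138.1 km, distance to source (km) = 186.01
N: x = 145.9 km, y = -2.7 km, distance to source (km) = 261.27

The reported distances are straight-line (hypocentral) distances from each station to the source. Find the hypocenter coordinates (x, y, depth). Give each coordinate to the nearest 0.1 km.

Each station gives a sphere (x−x_i)² + (y−y_i)² + z² = d_i² (stations at z=0).
Subtracting the K sphere from L and M: z² cancels, leaving linear equations in x and y:
-241.2 x − 127.2 y = 24768.84
-131.8 x − 600.6 y = 6472.41
Solving: x ≈ -109.703, y ≈ 13.297 km (keep extra digits for the depth step; rounded: -109.7, 13.3).
Then from the K sphere: z² = 225.17² − (x − 51.1)² − (y − 162.2)² with x = -109.703, y = 13.297, so z ≈ 51.690 ≈ 51.7 km.

(-109.7, 13.3, 51.7)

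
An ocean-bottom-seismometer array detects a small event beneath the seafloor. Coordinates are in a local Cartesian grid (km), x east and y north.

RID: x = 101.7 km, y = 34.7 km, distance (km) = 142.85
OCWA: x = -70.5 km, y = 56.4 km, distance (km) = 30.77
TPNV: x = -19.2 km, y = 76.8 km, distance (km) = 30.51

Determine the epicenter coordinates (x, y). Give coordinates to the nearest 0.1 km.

(-39.8, 54.3)

Circle about each station: (x − 101.7)² + (y − 34.7)² = 142.85²; (x + 70.5)² + (y − 56.4)² = 30.77²; (x + 19.2)² + (y − 76.8)² = 30.51².
Subtracting the RID equation from the OCWA and TPNV equations removes the quadratic terms:
-344.4 x + 43.4 y = 16063.56
-241.8 x + 84.2 y = 14195.16
Solving the 2×2 system: x ≈ -39.8, y ≈ 54.3 km.
Check against RID (with the unrounded x, y): √((x − 101.7)²+(y − 34.7)²) = 142.85 ≈ 142.85 km. ✓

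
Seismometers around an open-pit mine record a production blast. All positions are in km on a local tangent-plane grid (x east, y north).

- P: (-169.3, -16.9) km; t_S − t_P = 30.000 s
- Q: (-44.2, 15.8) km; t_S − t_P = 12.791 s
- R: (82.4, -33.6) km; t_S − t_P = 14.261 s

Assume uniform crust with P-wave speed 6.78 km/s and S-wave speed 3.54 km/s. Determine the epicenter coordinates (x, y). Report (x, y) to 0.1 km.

38.3 km east, 62.4 km north

Distance from S−P lag: d = Δt · v_P v_S / (v_P − v_S) = Δt · (6.78·3.54)/(6.78−3.54) ≈ 7.4078·Δt.
So d_P = 222.23, d_Q = 94.75, d_R = 105.64 km.
Circle about each station: (x + 169.3)² + (y + 16.9)² = 222.23²; (x + 44.2)² + (y − 15.8)² = 94.75²; (x − 82.4)² + (y + 33.6)² = 105.64².
Subtracting pairs of circle equations eliminates x²+y² and gives linear equations (the radical axes):
250.2 x + 65.4 y = 13663.79
503.4 x − 33.4 y = 17196.98
Solving the 2×2 system: x ≈ 38.3, y ≈ 62.4 km.
Check against P (with the unrounded x, y): √((x + 169.3)²+(y + 16.9)²) = 222.23 ≈ 222.23 km. ✓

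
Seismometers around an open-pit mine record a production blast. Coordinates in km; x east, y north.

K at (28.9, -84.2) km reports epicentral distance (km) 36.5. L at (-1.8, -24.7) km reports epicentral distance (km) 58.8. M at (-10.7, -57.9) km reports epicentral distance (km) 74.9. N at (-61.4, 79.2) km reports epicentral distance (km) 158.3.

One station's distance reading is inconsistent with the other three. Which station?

K

Solve using three stations at a time. Using L, M, N (subtract circle equations pairwise → linear system) gives (x, y) ≈ (57.1, -25.9).
Distances from that point to each station vs reported:
  K: calculated 64.8 vs reported 36.5 → residual 28.3 km
  L: calculated 58.9 vs reported 58.8 → residual 0.1 km
  M: calculated 74.9 vs reported 74.9 → residual 0.0 km
  N: calculated 158.3 vs reported 158.3 → residual 0.0 km
L, M, N are mutually consistent (residuals ≈ 0); K is off by 28.3 km.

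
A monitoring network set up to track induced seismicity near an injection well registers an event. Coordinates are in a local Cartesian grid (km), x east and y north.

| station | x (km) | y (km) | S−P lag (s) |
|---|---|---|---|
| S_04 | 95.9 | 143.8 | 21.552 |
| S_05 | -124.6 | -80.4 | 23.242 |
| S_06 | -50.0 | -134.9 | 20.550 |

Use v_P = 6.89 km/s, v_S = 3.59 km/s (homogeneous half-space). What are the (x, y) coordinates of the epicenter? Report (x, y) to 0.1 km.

Distance from S−P lag: d = Δt · v_P v_S / (v_P − v_S) = Δt · (6.89·3.59)/(6.89−3.59) ≈ 7.4955·Δt.
So d_S_04 = 161.54, d_S_05 = 174.21, d_S_06 = 154.03 km.
Circle about each station: (x − 95.9)² + (y − 143.8)² = 161.54²; (x + 124.6)² + (y + 80.4)² = 174.21²; (x + 50.0)² + (y + 134.9)² = 154.03².
Subtracting pairs of circle equations eliminates x²+y² and gives linear equations (the radical axes):
-441.0 x − 448.4 y = -12139.88
-291.8 x − 557.4 y = -6807.31
Solving the 2×2 system: x ≈ 32.3, y ≈ -4.7 km.

x ≈ 32.3 km, y ≈ -4.7 km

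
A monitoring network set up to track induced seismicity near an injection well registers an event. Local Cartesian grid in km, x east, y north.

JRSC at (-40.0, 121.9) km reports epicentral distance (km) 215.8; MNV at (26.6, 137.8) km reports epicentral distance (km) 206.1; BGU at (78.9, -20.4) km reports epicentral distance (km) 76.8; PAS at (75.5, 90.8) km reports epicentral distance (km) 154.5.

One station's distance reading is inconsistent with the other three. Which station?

BGU

Solve using three stations at a time. Using JRSC, MNV, PAS (subtract circle equations pairwise → linear system) gives (x, y) ≈ (70.2, -63.7).
Distances from that point to each station vs reported:
  JRSC: calculated 215.9 vs reported 215.8 → residual 0.1 km
  MNV: calculated 206.2 vs reported 206.1 → residual 0.1 km
  BGU: calculated 44.2 vs reported 76.8 → residual 32.6 km
  PAS: calculated 154.6 vs reported 154.5 → residual 0.1 km
JRSC, MNV, PAS are mutually consistent (residuals ≈ 0); BGU is off by 32.6 km.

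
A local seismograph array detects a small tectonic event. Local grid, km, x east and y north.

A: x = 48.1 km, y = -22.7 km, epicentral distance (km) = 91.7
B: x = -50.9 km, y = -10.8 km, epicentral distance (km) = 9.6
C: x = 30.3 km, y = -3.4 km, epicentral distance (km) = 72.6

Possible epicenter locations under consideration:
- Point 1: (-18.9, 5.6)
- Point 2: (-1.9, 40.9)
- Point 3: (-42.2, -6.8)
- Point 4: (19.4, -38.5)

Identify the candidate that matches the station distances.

For each candidate, compare |candidate − station| to the reported distance:
Point 1: residuals A 19.0, B 26.4, C 22.6 → max 26.4 km
Point 2: residuals A 10.8, B 61.6, C 17.8 → max 61.6 km
Point 3: residuals A 0.0, B 0.0, C 0.0 → max 0.0 km
Point 4: residuals A 58.9, B 66.0, C 35.8 → max 66.0 km
Only Point 3 has all residuals ≈ 0.

Point 3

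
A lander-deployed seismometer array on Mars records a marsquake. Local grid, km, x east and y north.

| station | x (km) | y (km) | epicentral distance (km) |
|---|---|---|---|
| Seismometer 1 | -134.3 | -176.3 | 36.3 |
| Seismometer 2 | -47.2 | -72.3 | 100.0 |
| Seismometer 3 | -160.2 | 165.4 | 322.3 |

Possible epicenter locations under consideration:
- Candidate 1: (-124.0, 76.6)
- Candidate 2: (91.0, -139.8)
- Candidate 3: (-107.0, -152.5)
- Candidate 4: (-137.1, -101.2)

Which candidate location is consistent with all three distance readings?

For each candidate, compare |candidate − station| to the reported distance:
Candidate 1: residuals Seismometer 1 216.8, Seismometer 2 67.5, Seismometer 3 226.4 → max 226.4 km
Candidate 2: residuals Seismometer 1 191.9, Seismometer 2 53.8, Seismometer 3 73.0 → max 191.9 km
Candidate 3: residuals Seismometer 1 0.1, Seismometer 2 0.0, Seismometer 3 0.0 → max 0.1 km
Candidate 4: residuals Seismometer 1 38.9, Seismometer 2 5.6, Seismometer 3 54.7 → max 54.7 km
Only Candidate 3 has all residuals ≈ 0.

Candidate 3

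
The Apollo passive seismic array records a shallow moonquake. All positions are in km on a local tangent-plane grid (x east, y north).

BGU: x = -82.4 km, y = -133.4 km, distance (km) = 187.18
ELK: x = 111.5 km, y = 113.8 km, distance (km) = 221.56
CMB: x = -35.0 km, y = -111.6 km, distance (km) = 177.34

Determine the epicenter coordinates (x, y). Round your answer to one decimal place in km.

Circle about each station: (x + 82.4)² + (y + 133.4)² = 187.18²; (x − 111.5)² + (y − 113.8)² = 221.56²; (x + 35.0)² + (y + 111.6)² = 177.34².
Subtracting the BGU equation from the ELK and CMB equations removes the quadratic terms:
387.8 x + 494.4 y = -13255.11
94.8 x + 43.6 y = -7318.88
Solving the 2×2 system: x ≈ -101.5, y ≈ 52.8 km.

-101.5 km east, 52.8 km north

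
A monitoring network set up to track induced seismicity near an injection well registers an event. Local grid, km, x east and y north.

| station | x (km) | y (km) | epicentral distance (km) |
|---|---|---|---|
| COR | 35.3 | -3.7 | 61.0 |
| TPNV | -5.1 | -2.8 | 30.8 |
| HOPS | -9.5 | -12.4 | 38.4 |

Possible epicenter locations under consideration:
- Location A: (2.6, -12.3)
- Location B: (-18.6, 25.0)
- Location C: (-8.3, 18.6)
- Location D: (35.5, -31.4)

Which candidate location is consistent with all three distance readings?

For each candidate, compare |candidate − station| to the reported distance:
Location A: residuals COR 27.2, TPNV 18.6, HOPS 26.3 → max 27.2 km
Location B: residuals COR 0.1, TPNV 0.1, HOPS 0.1 → max 0.1 km
Location C: residuals COR 12.0, TPNV 9.2, HOPS 7.4 → max 12.0 km
Location D: residuals COR 33.3, TPNV 18.9, HOPS 10.4 → max 33.3 km
Only Location B has all residuals ≈ 0.

Location B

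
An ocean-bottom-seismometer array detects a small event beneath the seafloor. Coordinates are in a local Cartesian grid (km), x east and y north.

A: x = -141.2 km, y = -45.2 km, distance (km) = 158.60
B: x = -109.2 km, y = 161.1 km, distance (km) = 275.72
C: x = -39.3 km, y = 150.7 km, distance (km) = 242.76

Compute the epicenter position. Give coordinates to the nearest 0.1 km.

Circle about each station: (x + 141.2)² + (y + 45.2)² = 158.60²; (x + 109.2)² + (y − 161.1)² = 275.72²; (x + 39.3)² + (y − 150.7)² = 242.76².
Subtracting the A equation from the B and C equations removes the quadratic terms:
64.0 x + 412.6 y = -34970.19
203.8 x + 391.8 y = -31503.96
Solving the 2×2 system: x ≈ 11.9, y ≈ -86.6 km.
Check against A (with the unrounded x, y): √((x + 141.2)²+(y + 45.2)²) = 158.61 ≈ 158.60 km. ✓

(11.9, -86.6)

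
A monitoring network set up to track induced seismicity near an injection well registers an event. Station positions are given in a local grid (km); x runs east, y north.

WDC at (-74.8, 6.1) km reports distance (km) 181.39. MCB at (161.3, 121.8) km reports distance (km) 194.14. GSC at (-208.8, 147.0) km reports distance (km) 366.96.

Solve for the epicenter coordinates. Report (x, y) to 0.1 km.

Circle about each station: (x + 74.8)² + (y − 6.1)² = 181.39²; (x − 161.3)² + (y − 121.8)² = 194.14²; (x + 208.8)² + (y − 147.0)² = 366.96².
Subtracting the WDC equation from the MCB and GSC equations removes the quadratic terms:
472.2 x + 231.4 y = 30432.67
-268.0 x + 281.8 y = -42183.12
Solving the 2×2 system: x ≈ 94.0, y ≈ -60.3 km.

x ≈ 94.0 km, y ≈ -60.3 km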